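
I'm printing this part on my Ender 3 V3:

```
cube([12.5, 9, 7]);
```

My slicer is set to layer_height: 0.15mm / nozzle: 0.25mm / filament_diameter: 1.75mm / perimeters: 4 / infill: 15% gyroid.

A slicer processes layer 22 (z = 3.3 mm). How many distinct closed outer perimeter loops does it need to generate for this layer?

At z = 3.3 mm: the 12.5×9 cube contributes its full rectangle. The result has 1 disconnected region.

1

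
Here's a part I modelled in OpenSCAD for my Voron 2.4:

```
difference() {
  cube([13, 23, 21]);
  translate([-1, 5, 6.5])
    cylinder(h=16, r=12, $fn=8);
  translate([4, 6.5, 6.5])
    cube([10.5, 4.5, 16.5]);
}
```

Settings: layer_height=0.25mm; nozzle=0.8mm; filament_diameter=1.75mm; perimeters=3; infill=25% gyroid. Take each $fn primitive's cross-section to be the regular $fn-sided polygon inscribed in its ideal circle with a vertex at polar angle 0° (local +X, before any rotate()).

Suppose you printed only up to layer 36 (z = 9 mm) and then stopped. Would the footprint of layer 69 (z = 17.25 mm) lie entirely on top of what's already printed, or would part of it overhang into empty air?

Compare the two slices. At z = 9: the cube (footprint 13×23) is included at this height (area 299.00 mm²); the cylinder at (-1, 5): section is a regular 8-gon, circumradius r=12 (area = (8/2)·12.000²·sin(360°/8) = 407.29 mm²); the 10.5×4.5 cube at (4, 6.5) contributes its full rectangle (area 47.25 mm²); Subtracting the remaining from the first: starting from the 13×23 cube (299.00 mm²), the r=12 cylinder at (-1, 5) partially overlaps it — only the 139.85 mm² overlap (of its 407.29 mm²) is removed, clipping the outline; the 10.5×4.5 cube at (4, 6.5) partially overlaps it — only the 15.99 mm² overlap (of its 47.25 mm²) is removed, clipping the outline — area = 143.16 mm². At z = 17.25: the 13×23 cube contributes its full rectangle (area 299.00 mm²); the r=12 cylinder at (-1, 5) contributes a regular 8-gon of circumradius 12 (area = (8/2)·12.000²·sin(360°/8) = 407.29 mm²); the cube at (4, 6.5) (footprint 10.5×4.5) is included at this height (area 47.25 mm²); After the difference (first − rest): starting from the 13×23 cube (299.00 mm²), the r=12 cylinder at (-1, 5) partially overlaps it — only the 139.85 mm² overlap (of its 407.29 mm²) is removed, clipping the outline; the 10.5×4.5 cube at (4, 6.5) partially overlaps it — only the 15.99 mm² overlap (of its 47.25 mm²) is removed, clipping the outline — area = 143.16 mm². Checking containment: the cross-section at z = 17.25 is a subset of the cross-section at z = 9.

entirely on top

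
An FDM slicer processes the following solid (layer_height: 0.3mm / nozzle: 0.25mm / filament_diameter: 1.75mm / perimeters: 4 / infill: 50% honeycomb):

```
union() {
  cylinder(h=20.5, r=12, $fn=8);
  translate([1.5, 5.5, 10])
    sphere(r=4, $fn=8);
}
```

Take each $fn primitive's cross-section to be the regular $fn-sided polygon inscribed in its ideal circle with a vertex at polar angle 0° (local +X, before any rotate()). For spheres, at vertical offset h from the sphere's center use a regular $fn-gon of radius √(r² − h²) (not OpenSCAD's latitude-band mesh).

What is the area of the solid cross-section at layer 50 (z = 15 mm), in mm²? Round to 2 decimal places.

At z = 15 mm: the cylinder: section is a regular 8-gon, circumradius r=12 (area = (8/2)·12.000²·sin(360°/8) = 407.29 mm²); the sphere at (1.5, 5.5) is not intersected at this z (|z−center|=5.000 > r=4); Combining (union): only the r=12 cylinder is present, so the union is just that shape — area = 407.29 mm². Overall, the cross-section is a single solid region. Net area = 407.29 mm².

407.29 mm²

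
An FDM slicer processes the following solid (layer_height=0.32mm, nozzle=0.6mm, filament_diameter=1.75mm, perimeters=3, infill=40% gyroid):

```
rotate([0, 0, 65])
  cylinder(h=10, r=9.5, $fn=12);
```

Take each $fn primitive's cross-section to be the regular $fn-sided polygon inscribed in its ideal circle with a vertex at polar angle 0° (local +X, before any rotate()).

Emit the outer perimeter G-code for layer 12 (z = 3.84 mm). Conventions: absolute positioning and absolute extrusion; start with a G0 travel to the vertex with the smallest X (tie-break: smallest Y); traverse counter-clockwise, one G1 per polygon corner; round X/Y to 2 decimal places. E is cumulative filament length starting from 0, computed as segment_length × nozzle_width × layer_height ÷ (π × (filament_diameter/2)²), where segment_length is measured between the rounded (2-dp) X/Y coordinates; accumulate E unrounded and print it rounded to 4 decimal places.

At z = 3.84 mm: the cylinder: section is a regular 12-gon, circumradius r=9.5; (rotated 65° about Z; rotation is an isometry so areas/perimeters/island counts are preserved). The outline is a single polygon with 12 vertices. Extrusion per mm of travel: 0.6 × 0.32 / (π × 0.875²) = 0.079824. Accumulating E over each segment gives final E = 4.7094.

G0 X-9.46 Y-0.83 Z3.84
G1 X-7.78 Y-5.45 E0.3924
G1 X-4.01 Y-8.61 E0.7851
G1 X0.83 Y-9.46 E1.1773
G1 X5.45 Y-7.78 E1.5698
G1 X8.61 Y-4.01 E1.9624
G1 X9.46 Y0.83 E2.3547
G1 X7.78 Y5.45 E2.7471
G1 X4.01 Y8.61 E3.1398
G1 X-0.83 Y9.46 E3.5320
G1 X-5.45 Y7.78 E3.9245
G1 X-8.61 Y4.01 E4.3171
G1 X-9.46 Y-0.83 E4.7094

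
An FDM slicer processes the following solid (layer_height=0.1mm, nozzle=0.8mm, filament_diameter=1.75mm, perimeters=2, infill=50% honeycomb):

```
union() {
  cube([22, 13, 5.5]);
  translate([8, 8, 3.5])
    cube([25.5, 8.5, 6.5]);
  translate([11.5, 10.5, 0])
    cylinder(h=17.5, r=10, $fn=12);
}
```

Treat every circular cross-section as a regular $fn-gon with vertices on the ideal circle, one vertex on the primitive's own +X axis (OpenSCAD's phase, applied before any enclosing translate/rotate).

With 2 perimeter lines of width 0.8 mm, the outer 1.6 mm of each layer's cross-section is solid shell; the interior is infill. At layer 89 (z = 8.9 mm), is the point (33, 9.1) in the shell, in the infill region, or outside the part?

At z = 8.9 mm: the cube does not reach this height (z outside [0, 5.5]); the 25.5×8.5 cube at (8, 8) contributes its full rectangle; the cylinder at (11.5, 10.5): section is a regular 12-gon, circumradius r=10; Taking the union: the regions partially overlap (shared area 108.72 mm²), so overlapping operands fuse into one piece — 1 connected region. Overall, the cross-section is a single solid region. The nearest boundary edge runs (33.50, 16.50)→(33.50, 8.00); distance from the point to it = 0.50 mm. The point is inside the cross-section, 0.50 mm from the nearest boundary — within the 1.6 mm shell band (2 × 0.8).

shell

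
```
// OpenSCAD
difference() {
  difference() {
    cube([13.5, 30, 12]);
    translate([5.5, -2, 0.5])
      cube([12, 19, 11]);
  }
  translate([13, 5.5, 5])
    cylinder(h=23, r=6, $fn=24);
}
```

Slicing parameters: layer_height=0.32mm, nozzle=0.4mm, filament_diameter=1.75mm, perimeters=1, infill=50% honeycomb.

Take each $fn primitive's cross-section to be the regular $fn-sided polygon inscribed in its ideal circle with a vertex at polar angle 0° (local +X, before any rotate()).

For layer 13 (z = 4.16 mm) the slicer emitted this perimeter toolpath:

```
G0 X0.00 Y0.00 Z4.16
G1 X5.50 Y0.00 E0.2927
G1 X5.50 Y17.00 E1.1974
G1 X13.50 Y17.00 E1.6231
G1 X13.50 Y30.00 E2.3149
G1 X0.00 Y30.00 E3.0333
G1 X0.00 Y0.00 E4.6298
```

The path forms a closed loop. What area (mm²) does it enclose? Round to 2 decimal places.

269.00 mm²

Apply the shoelace formula to the sequence of (X, Y) vertices; enclosed area = 269.00 mm².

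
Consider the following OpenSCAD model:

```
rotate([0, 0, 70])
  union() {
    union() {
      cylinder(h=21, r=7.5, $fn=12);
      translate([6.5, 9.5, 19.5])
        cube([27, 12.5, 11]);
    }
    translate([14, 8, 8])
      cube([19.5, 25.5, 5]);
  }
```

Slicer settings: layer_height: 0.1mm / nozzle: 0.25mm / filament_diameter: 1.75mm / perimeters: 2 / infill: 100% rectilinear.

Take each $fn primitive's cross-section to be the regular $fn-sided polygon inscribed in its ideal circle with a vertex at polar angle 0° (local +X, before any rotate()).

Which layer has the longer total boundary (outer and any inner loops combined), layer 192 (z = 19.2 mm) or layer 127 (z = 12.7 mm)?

Layer 192 (z = 19.2): the cylinder: section is a regular 12-gon, circumradius r=7.5 (perimeter = 2·12·7.500·sin(180°/12) = 46.59 mm); the cube at (6.5, 9.5) is absent (z outside [19.5, 30.5]); Combining (union): only the r=7.5 cylinder is present, so the union is just that shape — boundary = 46.59 mm; the cube at (14, 8) does not reach this height (z outside [8, 13]); Combining (union): only the result so far is present, so the union is just that shape — boundary = 46.59 mm; (rotated 70° about Z; rotation is an isometry so areas/perimeters/island counts are preserved). So its perimeter = 46.59 mm. Layer 127 (z = 12.7): the r=7.5 cylinder contributes a regular 12-gon of circumradius 7.5 (perimeter = 2·12·7.500·sin(180°/12) = 46.59 mm); the cube at (6.5, 9.5) is absent (z outside [19.5, 30.5]); Merging all regions: only the r=7.5 cylinder is present, so the union is just that shape — boundary = 46.59 mm; the 19.5×25.5 cube at (14, 8) contributes its full rectangle (perimeter 90.00 mm); Combining (union): the 2 present regions are separate (no shared area or edge), so areas and boundary lengths simply add and each stays a separate island — boundary = 136.59 mm; (whole slice rotated 70° about Z — lengths, areas and connectivity unchanged). So its perimeter = 136.59 mm. Layer 127 is larger (136.59 vs 46.59 mm).

layer 127 (z = 12.7 mm)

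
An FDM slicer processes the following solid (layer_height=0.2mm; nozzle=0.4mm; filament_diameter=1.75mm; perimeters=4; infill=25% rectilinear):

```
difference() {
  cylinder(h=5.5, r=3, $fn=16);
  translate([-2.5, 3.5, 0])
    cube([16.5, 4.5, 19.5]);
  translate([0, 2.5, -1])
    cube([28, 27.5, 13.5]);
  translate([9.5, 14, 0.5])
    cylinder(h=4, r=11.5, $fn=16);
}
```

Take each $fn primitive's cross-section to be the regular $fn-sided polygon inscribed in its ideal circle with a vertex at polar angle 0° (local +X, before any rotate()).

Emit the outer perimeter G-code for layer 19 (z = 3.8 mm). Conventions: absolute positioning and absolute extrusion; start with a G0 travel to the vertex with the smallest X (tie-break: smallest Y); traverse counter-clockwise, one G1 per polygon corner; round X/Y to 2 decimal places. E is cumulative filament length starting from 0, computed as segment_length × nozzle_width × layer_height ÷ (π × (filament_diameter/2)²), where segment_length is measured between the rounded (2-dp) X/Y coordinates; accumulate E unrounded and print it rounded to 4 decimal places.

G0 X-3.00 Y0.00 Z3.80
G1 X-2.77 Y-1.15 E0.0390
G1 X-2.12 Y-2.12 E0.0778
G1 X-1.15 Y-2.77 E0.1167
G1 X0.00 Y-3.00 E0.1557
G1 X1.15 Y-2.77 E0.1947
G1 X2.12 Y-2.12 E0.2335
G1 X2.77 Y-1.15 E0.2724
G1 X3.00 Y0.00 E0.3114
G1 X2.77 Y1.15 E0.3504
G1 X2.12 Y2.12 E0.3892
G1 X1.55 Y2.50 E0.4120
G1 X0.00 Y2.50 E0.4636
G1 X0.00 Y3.00 E0.4802
G1 X-1.15 Y2.77 E0.5192
G1 X-2.12 Y2.12 E0.5580
G1 X-2.77 Y1.15 E0.5969
G1 X-3.00 Y0.00 E0.6359

At z = 3.8 mm: the r=3 cylinder contributes a regular 16-gon of circumradius 3; the 16.5×4.5 cube at (-2.5, 3.5) contributes its full rectangle; the cube at (0, 2.5) is present — its section is the full 28×27.5 rectangle; the r=11.5 cylinder at (9.5, 14) gives a regular 16-gon of circumradius 11.5 (constant along its height); Subtracting the remaining from the first: starting from the r=3 cylinder, the 16.5×4.5 cube at (-2.5, 3.5) misses the remaining region (no effect); the 28×27.5 cube at (0, 2.5) partially overlaps it — only the 0.50 mm² overlap (of its 770.00 mm²) is removed, clipping the outline; the r=11.5 cylinder at (9.5, 14) misses the remaining region (no effect) — 1 connected region. The outline is a single polygon with 17 vertices. Extrusion per mm of travel: 0.4 × 0.2 / (π × 0.875²) = 0.033260. Accumulating E over each segment gives final E = 0.6359.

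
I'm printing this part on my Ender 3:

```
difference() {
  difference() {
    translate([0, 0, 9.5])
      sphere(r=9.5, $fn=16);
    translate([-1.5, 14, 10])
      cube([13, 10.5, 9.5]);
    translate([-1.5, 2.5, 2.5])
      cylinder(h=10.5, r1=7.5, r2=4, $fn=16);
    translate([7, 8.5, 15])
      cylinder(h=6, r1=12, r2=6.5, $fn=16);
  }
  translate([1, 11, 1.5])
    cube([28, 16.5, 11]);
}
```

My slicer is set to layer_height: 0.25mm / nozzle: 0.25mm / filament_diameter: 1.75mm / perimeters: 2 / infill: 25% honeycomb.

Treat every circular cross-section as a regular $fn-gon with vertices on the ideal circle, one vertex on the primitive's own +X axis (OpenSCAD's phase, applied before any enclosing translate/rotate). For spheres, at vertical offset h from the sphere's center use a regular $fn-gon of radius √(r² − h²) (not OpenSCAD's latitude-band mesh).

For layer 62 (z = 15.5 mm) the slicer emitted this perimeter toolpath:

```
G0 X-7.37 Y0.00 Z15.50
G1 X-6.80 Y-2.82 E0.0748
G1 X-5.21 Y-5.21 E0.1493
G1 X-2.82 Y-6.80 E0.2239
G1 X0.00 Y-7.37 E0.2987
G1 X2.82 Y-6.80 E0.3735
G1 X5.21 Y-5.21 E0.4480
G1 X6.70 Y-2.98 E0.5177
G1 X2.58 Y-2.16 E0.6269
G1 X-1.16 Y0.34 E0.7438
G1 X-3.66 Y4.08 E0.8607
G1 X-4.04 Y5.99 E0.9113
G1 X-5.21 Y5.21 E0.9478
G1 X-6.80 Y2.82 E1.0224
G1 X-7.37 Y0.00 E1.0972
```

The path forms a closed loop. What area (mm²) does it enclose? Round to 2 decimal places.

Apply the shoelace formula to the sequence of (X, Y) vertices; enclosed area = 89.14 mm².

89.14 mm²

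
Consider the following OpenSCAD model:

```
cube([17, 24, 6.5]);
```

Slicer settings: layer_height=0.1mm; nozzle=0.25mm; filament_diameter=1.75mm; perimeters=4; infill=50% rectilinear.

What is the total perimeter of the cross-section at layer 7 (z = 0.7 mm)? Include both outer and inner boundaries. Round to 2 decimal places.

82.00 mm

At z = 0.7 mm: the 17×24 cube contributes its full rectangle (perimeter 82.00 mm). Overall, the cross-section is a single solid region. Total boundary length (outer) = 82.00 mm.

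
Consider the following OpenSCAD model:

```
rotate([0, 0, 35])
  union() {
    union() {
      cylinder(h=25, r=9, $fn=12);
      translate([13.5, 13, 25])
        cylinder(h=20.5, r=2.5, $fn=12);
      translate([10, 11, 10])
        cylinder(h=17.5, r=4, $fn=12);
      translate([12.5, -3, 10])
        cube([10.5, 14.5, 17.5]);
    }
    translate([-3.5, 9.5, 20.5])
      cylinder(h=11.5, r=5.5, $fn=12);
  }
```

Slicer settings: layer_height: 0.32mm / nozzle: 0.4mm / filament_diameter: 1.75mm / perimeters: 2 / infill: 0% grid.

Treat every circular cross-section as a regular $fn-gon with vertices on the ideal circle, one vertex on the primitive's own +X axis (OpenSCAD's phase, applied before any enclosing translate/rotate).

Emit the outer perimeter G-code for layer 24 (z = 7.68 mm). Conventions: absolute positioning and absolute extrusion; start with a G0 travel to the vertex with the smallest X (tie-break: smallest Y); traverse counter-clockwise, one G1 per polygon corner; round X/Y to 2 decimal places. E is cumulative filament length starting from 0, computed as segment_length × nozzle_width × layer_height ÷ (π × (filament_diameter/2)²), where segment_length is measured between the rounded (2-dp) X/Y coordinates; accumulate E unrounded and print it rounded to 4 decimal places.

G0 X-8.97 Y-0.78 Z7.68
G1 X-7.37 Y-5.16 E0.2482
G1 X-3.80 Y-8.16 E0.4963
G1 X0.78 Y-8.97 E0.7438
G1 X5.16 Y-7.37 E0.9920
G1 X8.16 Y-3.80 E1.2401
G1 X8.97 Y0.78 E1.4876
G1 X7.37 Y5.16 E1.7358
G1 X3.80 Y8.16 E1.9839
G1 X-0.78 Y8.97 E2.2315
G1 X-5.16 Y7.37 E2.4796
G1 X-8.16 Y3.80 E2.7278
G1 X-8.97 Y-0.78 E2.9753

At z = 7.68 mm: the r=9 cylinder contributes a regular 12-gon of circumradius 9; the cylinder at (13.5, 13) does not reach this height (z outside [25, 45.5]); the cylinder at (10, 11) is not intersected at this z (z outside [10, 27.5]); the cube at (12.5, -3) does not reach this height (z outside [10, 27.5]); Merging all regions: only the r=9 cylinder is present, so the union is just that shape — 1 connected region; the cylinder at (-3.5, 9.5) is absent (z outside [20.5, 32]); Combining (union): only that combined region is present, so the union is just that shape — 1 connected region; (rotated 35° about Z; rotation is an isometry so areas/perimeters/island counts are preserved). The outline is a single polygon with 12 vertices. Extrusion per mm of travel: 0.4 × 0.32 / (π × 0.875²) = 0.053216. Accumulating E over each segment gives final E = 2.9753.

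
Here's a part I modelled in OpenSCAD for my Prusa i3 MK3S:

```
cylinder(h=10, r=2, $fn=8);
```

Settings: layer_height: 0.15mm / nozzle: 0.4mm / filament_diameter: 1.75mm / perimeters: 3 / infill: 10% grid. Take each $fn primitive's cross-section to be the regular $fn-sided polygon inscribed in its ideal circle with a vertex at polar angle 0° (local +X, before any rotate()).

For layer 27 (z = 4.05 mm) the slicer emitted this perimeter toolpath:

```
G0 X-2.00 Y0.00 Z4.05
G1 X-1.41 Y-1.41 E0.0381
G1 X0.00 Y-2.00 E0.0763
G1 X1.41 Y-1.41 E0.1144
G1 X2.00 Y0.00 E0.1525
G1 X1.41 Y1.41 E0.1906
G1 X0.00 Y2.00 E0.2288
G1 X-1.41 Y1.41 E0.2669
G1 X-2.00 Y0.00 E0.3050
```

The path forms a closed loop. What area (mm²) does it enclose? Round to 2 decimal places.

11.28 mm²

Apply the shoelace formula to the sequence of (X, Y) vertices; enclosed area = 11.28 mm².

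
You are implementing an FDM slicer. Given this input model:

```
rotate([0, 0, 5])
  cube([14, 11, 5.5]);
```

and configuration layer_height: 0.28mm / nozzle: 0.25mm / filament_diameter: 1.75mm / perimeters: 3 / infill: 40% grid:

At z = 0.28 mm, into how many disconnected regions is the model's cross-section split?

At z = 0.28 mm: the cube is present — its section is the full 14×11 rectangle; (whole slice rotated 5° about Z — lengths, areas and connectivity unchanged). The result has 1 disconnected region.

1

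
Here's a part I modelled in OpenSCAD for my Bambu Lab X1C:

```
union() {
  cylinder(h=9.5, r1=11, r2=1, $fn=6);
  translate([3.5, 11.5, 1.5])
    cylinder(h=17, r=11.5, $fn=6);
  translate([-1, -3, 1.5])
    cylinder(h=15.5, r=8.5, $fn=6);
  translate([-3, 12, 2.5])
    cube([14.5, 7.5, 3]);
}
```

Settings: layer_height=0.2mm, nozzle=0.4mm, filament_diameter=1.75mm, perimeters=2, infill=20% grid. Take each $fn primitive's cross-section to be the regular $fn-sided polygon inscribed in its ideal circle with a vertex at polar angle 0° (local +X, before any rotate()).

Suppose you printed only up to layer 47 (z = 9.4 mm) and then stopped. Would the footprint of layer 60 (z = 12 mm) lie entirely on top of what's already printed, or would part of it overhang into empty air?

entirely on top

Compare the two slices. At z = 9.4: the cone (r1=11→r2=1) has section circumradius 1.105 here — a regular 6-gon (area = (6/2)·1.105²·sin(360°/6) = 3.17 mm²); the r=11.5 cylinder at (3.5, 11.5) contributes a regular 6-gon of circumradius 11.5 (area = (6/2)·11.500²·sin(360°/6) = 343.60 mm²); the cylinder at (-1, -3): section is a regular 6-gon, circumradius r=8.5 (area = (6/2)·8.500²·sin(360°/6) = 187.71 mm²); the cube at (-3, 12) is absent (z outside [2.5, 5.5]); Merging all regions: the regions partially overlap — summed areas 534.48 mm² minus the doubly-counted overlap 23.28 mm² gives 511.20 mm² — area = 511.20 mm². At z = 12: the cone is absent (z outside [0, 9.5]); the r=11.5 cylinder at (3.5, 11.5) gives a regular 6-gon of circumradius 11.5 (constant along its height) (area = (6/2)·11.500²·sin(360°/6) = 343.60 mm²); the cylinder at (-1, -3): section is a regular 6-gon, circumradius r=8.5 (area = (6/2)·8.500²·sin(360°/6) = 187.71 mm²); the cube at (-3, 12) is absent (z outside [2.5, 5.5]); Merging all regions: the regions partially overlap — summed areas 531.31 mm² minus the doubly-counted overlap 20.11 mm² gives 511.20 mm² — area = 511.20 mm². Checking containment: the cross-section at z = 12 is a subset of the cross-section at z = 9.4.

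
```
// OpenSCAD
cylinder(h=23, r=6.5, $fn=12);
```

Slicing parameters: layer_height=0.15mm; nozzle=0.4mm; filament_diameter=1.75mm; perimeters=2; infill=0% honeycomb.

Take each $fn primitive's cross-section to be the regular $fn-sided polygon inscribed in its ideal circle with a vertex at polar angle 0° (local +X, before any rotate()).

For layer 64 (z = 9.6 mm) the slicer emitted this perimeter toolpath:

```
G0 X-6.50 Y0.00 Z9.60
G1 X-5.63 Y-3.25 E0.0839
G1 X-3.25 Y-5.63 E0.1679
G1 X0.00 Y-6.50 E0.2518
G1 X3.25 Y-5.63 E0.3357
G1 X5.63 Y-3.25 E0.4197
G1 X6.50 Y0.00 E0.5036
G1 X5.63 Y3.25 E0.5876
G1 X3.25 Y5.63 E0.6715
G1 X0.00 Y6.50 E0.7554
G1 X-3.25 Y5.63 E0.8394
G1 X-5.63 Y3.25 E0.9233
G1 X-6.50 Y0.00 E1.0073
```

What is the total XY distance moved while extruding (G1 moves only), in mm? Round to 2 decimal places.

40.38 mm

Sum the Euclidean lengths of each G1 segment: total = 40.38 mm.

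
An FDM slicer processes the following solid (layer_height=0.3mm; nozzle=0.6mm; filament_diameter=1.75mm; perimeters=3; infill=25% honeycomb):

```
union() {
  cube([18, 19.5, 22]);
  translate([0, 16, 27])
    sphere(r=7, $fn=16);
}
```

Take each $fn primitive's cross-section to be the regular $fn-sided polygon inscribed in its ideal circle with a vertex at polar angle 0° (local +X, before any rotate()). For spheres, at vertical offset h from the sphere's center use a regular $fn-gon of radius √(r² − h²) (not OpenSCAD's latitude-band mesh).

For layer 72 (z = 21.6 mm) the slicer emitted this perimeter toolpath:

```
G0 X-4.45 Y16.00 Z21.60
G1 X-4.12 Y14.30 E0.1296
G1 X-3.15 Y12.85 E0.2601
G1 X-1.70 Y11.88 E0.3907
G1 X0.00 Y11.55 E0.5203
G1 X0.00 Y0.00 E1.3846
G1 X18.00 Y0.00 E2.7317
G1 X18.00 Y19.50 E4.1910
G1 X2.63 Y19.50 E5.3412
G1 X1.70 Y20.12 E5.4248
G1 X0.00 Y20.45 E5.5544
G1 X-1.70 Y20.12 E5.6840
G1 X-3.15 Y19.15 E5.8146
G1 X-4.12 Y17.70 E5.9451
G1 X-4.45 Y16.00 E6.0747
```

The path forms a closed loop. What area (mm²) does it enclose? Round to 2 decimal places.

Apply the shoelace formula to the sequence of (X, Y) vertices; enclosed area = 383.00 mm².

383.00 mm²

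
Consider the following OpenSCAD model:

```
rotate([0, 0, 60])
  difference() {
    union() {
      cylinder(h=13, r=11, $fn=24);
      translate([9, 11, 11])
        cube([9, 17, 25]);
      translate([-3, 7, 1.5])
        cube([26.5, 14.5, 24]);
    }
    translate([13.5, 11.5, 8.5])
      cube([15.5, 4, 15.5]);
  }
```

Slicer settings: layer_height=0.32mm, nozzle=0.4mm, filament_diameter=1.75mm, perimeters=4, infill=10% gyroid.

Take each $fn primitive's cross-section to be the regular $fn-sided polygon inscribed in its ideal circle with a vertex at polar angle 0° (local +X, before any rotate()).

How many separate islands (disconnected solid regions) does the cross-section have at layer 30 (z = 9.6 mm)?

At z = 9.6 mm: the r=11 cylinder gives a regular 24-gon of circumradius 11 (constant along its height); the cube at (9, 11) is not intersected at this z (z outside [11, 36]); the cube at (-3, 7) (footprint 26.5×14.5) is included at this height; Taking the union: the regions partially overlap (shared area 34.42 mm²), so overlapping operands fuse into one piece — 1 connected region; the cube at (13.5, 11.5) is present — its section is the full 15.5×4 rectangle; Subtracting the remaining from the first: starting from the result so far, the 15.5×4 cube at (13.5, 11.5) partially overlaps it — only the 40.00 mm² overlap (of its 62.00 mm²) is removed, clipping the outline — 1 connected region; (rotated 60° about Z; rotation is an isometry so areas/perimeters/island counts are preserved). Overall, the cross-section is a single solid region. Island count = 1.

1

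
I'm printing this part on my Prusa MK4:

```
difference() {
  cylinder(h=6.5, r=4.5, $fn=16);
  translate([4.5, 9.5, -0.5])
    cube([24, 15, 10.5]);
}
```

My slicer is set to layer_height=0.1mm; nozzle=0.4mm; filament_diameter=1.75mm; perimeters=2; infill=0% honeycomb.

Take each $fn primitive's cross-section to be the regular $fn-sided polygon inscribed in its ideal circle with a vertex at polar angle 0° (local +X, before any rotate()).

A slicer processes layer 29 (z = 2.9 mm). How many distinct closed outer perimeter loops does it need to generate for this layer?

1

At z = 2.9 mm: the cylinder: section is a regular 16-gon, circumradius r=4.5; the 24×15 cube at (4.5, 9.5) contributes its full rectangle; Subtracting the remaining from the first: starting from the r=4.5 cylinder, the 24×15 cube at (4.5, 9.5) misses the remaining region (no effect) — 1 connected region. The result has 1 disconnected region.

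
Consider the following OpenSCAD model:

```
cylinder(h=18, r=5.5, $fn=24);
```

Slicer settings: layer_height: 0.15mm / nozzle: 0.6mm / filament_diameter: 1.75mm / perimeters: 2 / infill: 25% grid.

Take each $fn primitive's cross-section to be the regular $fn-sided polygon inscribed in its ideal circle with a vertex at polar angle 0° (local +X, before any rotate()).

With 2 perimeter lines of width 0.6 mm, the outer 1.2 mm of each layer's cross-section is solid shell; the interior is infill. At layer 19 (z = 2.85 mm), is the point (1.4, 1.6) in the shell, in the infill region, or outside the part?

At z = 2.85 mm: the cylinder: section is a regular 24-gon, circumradius r=5.5. Overall, the cross-section is a single solid region. The nearest boundary edge runs (3.89, 3.89)→(2.75, 4.76); distance from the point to it = 3.33 mm. The point is inside the cross-section and 3.33 mm from the nearest boundary — more than the 1.2 mm shell width (2 × 0.6), so it's in the infill interior.

infill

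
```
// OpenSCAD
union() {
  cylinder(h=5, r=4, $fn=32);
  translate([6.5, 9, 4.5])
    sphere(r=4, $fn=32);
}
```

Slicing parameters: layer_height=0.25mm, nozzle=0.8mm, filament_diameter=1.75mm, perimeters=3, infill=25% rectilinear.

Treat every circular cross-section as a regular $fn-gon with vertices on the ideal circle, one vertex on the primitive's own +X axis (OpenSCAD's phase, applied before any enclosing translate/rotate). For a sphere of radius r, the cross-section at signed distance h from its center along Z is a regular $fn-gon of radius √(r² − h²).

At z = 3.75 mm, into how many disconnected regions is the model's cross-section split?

At z = 3.75 mm: the cylinder: section is a regular 32-gon, circumradius r=4; the r=4 sphere at (6.5, 9) contributes a regular 32-gon of circumradius √(4²−0.75²) = 3.929; Taking the union: the 2 present regions are separate (no shared area or edge), so areas and boundary lengths simply add and each stays a separate island — 2 connected regions. The result has 2 disconnected regions.

2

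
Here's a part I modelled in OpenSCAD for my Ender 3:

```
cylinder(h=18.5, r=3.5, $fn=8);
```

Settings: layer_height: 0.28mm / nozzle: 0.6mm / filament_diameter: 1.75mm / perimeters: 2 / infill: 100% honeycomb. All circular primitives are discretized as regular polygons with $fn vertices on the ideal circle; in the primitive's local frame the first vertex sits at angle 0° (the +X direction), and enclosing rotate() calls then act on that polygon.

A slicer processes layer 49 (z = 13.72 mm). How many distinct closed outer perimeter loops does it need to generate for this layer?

1

At z = 13.72 mm: the r=3.5 cylinder contributes a regular 8-gon of circumradius 3.5. The result has 1 disconnected region.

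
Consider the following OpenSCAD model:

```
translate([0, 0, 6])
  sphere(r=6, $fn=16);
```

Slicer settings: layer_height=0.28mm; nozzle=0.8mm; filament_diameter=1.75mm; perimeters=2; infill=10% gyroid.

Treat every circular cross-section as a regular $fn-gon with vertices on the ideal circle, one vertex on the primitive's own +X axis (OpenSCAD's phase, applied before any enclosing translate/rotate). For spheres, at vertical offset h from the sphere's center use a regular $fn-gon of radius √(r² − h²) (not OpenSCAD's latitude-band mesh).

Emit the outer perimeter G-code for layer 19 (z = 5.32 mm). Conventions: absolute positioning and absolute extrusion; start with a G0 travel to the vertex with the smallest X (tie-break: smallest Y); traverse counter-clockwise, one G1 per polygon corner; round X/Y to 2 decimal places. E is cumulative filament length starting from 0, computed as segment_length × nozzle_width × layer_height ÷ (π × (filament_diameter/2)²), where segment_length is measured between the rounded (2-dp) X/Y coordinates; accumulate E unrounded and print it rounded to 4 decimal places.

G0 X-5.96 Y0.00 Z5.32
G1 X-5.51 Y-2.28 E0.2164
G1 X-4.22 Y-4.22 E0.4334
G1 X-2.28 Y-5.51 E0.6504
G1 X0.00 Y-5.96 E0.8668
G1 X2.28 Y-5.51 E1.0832
G1 X4.22 Y-4.22 E1.3002
G1 X5.51 Y-2.28 E1.5171
G1 X5.96 Y0.00 E1.7336
G1 X5.51 Y2.28 E1.9500
G1 X4.22 Y4.22 E2.1670
G1 X2.28 Y5.51 E2.3839
G1 X0.00 Y5.96 E2.6004
G1 X-2.28 Y5.51 E2.8168
G1 X-4.22 Y4.22 E3.0338
G1 X-5.51 Y2.28 E3.2507
G1 X-5.96 Y0.00 E3.4672

At z = 5.32 mm: the r=6 sphere contributes a regular 16-gon of circumradius √(6²−0.68²) = 5.961. The outline is a single polygon with 16 vertices. Extrusion per mm of travel: 0.8 × 0.28 / (π × 0.875²) = 0.093128. Accumulating E over each segment gives final E = 3.4672.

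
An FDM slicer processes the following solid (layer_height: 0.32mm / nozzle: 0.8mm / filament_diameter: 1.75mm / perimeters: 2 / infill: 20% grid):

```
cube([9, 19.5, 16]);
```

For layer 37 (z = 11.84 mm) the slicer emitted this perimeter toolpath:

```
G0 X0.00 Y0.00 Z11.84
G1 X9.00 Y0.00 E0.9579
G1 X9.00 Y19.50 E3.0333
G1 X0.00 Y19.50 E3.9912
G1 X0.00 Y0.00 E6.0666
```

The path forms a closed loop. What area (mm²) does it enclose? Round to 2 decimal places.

Apply the shoelace formula to the sequence of (X, Y) vertices; enclosed area = 175.50 mm².

175.50 mm²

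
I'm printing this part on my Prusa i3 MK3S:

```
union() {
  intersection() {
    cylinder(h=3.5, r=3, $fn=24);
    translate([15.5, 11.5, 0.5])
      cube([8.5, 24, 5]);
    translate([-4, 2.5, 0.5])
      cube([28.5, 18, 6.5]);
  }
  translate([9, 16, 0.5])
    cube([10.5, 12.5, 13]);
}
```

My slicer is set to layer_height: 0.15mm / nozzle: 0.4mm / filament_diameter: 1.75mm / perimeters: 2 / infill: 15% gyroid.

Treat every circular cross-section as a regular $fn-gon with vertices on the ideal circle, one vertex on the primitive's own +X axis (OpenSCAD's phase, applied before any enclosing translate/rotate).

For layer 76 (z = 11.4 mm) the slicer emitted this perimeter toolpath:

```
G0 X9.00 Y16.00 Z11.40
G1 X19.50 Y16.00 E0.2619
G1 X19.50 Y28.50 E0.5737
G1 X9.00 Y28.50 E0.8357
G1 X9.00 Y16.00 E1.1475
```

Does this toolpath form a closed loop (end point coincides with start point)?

Start point (G0): (9.00, 16.00). End point (last G1): the path returns to the start — closed.

yes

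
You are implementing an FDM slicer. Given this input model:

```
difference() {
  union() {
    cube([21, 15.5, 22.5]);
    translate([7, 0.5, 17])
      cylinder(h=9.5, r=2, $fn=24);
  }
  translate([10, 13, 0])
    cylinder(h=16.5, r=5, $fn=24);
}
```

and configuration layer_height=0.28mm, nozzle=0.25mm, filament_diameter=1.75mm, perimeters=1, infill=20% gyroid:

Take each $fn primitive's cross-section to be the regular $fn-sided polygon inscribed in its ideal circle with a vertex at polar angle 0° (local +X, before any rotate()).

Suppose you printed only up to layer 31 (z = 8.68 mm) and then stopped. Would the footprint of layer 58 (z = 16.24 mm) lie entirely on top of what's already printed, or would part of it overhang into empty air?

entirely on top

Compare the two slices. At z = 8.68: the cube is present — its section is the full 21×15.5 rectangle (area 325.50 mm²); the cylinder at (7, 0.5) is not intersected at this z (z outside [17, 26.5]); Merging all regions: only the 21×15.5 cube is present, so the union is just that shape — area = 325.50 mm²; the cylinder at (10, 13): section is a regular 24-gon, circumradius r=5 (area = (24/2)·5.000²·sin(360°/24) = 77.65 mm²); Taking the first minus the rest: starting from that combined region (325.50 mm²), the r=5 cylinder at (10, 13) partially overlaps it — only the 62.59 mm² overlap (of its 77.65 mm²) is removed, clipping the outline — area = 262.91 mm². At z = 16.24: the cube (footprint 21×15.5) is included at this height (area 325.50 mm²); the cylinder at (7, 0.5) is absent (z outside [17, 26.5]); Combining (union): only the 21×15.5 cube is present, so the union is just that shape — area = 325.50 mm²; the cylinder at (10, 13): section is a regular 24-gon, circumradius r=5 (area = (24/2)·5.000²·sin(360°/24) = 77.65 mm²); After the difference (first − rest): starting from that combined region (325.50 mm²), the r=5 cylinder at (10, 13) partially overlaps it — only the 62.59 mm² overlap (of its 77.65 mm²) is removed, clipping the outline — area = 262.91 mm². Checking containment: the cross-section at z = 16.24 is a subset of the cross-section at z = 8.68.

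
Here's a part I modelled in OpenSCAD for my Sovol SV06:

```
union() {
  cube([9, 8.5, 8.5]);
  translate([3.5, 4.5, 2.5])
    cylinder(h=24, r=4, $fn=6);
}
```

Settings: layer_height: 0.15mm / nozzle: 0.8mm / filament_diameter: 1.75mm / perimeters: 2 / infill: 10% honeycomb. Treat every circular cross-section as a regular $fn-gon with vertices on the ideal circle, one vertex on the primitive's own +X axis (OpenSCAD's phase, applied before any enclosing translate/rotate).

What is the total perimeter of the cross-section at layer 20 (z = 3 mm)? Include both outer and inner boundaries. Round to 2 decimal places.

35.27 mm

At z = 3 mm: the 9×8.5 cube contributes its full rectangle (perimeter 35.00 mm); the cylinder at (3.5, 4.5): section is a regular 6-gon, circumradius r=4 (perimeter = 2·6·4.000·sin(180°/6) = 24.00 mm); Taking the union: the regions partially overlap (shared area 41.14 mm²), so the edge portions inside another operand are dropped and the merged outline is re-measured after clipping — boundary = 35.27 mm. Overall, the cross-section is a single solid region. Total boundary length (outer) = 35.27 mm.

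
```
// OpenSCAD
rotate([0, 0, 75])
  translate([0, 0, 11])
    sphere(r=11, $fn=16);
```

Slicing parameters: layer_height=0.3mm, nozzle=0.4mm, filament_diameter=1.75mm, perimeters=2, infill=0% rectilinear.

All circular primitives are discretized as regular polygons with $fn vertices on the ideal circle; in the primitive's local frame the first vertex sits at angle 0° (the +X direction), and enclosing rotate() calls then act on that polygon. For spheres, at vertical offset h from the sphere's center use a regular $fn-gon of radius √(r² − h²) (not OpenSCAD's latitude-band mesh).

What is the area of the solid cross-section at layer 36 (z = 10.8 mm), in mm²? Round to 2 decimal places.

At z = 10.8 mm: the sphere: section is a regular 16-gon, circumradius = √(r²−h²) = √(11²−0.2²) = 10.998 (area = (16/2)·10.998²·sin(360°/16) = 370.32 mm²); (rotated 75° about Z; rotation is an isometry so areas/perimeters/island counts are preserved). Overall, the cross-section is a single solid region. Net area = 370.32 mm².

370.32 mm²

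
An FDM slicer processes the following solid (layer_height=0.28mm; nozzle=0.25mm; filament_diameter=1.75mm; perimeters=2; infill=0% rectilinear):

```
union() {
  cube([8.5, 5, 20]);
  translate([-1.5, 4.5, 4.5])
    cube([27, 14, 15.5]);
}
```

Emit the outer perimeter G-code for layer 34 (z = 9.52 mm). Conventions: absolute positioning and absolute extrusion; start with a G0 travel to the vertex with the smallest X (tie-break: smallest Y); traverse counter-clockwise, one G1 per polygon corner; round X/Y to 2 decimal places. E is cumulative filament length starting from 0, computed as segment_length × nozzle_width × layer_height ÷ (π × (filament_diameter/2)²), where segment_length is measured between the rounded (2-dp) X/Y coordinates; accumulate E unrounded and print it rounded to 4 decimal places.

G0 X-1.50 Y4.50 Z9.52
G1 X0.00 Y4.50 E0.0437
G1 X0.00 Y0.00 E0.1746
G1 X8.50 Y0.00 E0.4220
G1 X8.50 Y4.50 E0.5529
G1 X25.50 Y4.50 E1.0477
G1 X25.50 Y18.50 E1.4551
G1 X-1.50 Y18.50 E2.2409
G1 X-1.50 Y4.50 E2.6483

At z = 9.52 mm: the 8.5×5 cube contributes its full rectangle; the cube at (-1.5, 4.5) is present — its section is the full 27×14 rectangle; Merging all regions: the regions partially overlap (shared area 4.25 mm²), so overlapping operands fuse into one piece — 1 connected region. The outline is a single polygon with 8 vertices. Extrusion per mm of travel: 0.25 × 0.28 / (π × 0.875²) = 0.029103. Accumulating E over each segment gives final E = 2.6483.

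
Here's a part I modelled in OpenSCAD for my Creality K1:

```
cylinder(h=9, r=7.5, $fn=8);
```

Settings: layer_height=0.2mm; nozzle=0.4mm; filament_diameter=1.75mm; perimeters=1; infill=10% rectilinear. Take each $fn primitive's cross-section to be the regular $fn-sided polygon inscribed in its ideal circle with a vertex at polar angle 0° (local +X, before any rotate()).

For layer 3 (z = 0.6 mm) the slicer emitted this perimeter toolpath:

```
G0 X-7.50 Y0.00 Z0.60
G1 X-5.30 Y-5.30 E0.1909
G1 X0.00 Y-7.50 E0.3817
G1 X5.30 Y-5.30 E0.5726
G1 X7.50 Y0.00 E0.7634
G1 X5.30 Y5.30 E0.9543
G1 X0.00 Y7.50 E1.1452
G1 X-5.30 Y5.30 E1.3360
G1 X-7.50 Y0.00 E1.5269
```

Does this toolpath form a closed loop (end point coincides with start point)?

Start point (G0): (-7.50, 0.00). End point (last G1): the path returns to the start — closed.

yes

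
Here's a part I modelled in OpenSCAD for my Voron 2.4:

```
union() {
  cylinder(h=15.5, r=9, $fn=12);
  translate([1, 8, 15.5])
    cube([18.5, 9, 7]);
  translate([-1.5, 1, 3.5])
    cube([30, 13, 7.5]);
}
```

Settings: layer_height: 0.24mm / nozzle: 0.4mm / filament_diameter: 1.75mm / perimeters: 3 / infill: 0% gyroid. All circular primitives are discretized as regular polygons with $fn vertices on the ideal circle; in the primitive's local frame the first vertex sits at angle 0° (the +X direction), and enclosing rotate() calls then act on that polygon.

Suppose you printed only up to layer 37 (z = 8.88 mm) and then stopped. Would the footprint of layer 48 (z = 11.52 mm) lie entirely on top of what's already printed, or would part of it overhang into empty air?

entirely on top

Compare the two slices. At z = 8.88: the r=9 cylinder gives a regular 12-gon of circumradius 9 (constant along its height) (area = (12/2)·9.000²·sin(360°/12) = 243.00 mm²); the cube at (1, 8) does not reach this height (z outside [15.5, 22.5]); the cube at (-1.5, 1) is present — its section is the full 30×13 rectangle (area 390.00 mm²); Merging all regions: the regions partially overlap — summed areas 633.00 mm² minus the doubly-counted overlap 63.58 mm² gives 569.42 mm² — area = 569.42 mm². At z = 11.52: the r=9 cylinder contributes a regular 12-gon of circumradius 9 (area = (12/2)·9.000²·sin(360°/12) = 243.00 mm²); the cube at (1, 8) does not reach this height (z outside [15.5, 22.5]); the cube at (-1.5, 1) does not reach this height (z outside [3.5, 11]); Combining (union): only the r=9 cylinder is present, so the union is just that shape — area = 243.00 mm². Checking containment: the cross-section at z = 11.52 is a subset of the cross-section at z = 8.88.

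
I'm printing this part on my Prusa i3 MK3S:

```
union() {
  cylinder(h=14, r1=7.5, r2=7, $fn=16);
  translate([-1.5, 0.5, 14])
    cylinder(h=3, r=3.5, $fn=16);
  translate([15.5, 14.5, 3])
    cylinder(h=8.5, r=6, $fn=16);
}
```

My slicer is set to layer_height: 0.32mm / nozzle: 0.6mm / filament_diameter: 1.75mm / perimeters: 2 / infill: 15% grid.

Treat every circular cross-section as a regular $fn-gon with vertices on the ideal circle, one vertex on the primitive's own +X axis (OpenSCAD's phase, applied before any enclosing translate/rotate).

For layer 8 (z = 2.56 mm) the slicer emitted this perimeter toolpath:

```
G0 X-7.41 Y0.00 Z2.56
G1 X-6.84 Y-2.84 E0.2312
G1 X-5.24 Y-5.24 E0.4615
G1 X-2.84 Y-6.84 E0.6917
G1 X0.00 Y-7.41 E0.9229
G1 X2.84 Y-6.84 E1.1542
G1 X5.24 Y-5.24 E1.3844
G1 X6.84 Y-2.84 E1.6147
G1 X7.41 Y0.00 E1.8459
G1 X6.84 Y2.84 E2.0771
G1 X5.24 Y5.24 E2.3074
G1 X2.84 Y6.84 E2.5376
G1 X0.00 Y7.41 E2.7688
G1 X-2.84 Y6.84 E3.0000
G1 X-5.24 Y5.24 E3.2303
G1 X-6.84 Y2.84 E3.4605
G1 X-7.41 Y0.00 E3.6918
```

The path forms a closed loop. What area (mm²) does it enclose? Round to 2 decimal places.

Apply the shoelace formula to the sequence of (X, Y) vertices; enclosed area = 168.02 mm².

168.02 mm²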